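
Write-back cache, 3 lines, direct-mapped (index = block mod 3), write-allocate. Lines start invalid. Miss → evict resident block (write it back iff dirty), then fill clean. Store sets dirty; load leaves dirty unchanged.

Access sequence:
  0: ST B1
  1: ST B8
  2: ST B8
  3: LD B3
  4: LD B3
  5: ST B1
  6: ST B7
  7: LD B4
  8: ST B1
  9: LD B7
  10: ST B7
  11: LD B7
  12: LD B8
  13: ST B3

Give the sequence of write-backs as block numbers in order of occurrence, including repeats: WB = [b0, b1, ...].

0: W B1 -> L1 miss  d=D]
1: W B8 -> L2 miss  d=D]
2: W B8 -> L2 hit  d=D]
3: R B3 -> L0 miss  d=-]
4: R B3 -> L0 hit  d=-]
5: W B1 -> L1 hit  d=D]
6: W B7 -> L1 miss wb->B1  d=D]
7: R B4 -> L1 miss wb->B7  d=-]
8: W B1 -> L1 miss  d=D]
9: R B7 -> L1 miss wb->B1  d=-]
10: W B7 -> L1 hit  d=D]
11: R B7 -> L1 hit  d=D]
12: R B8 -> L2 hit  d=D]
13: W B3 -> L0 hit  d=D]

WB = [1, 7, 1]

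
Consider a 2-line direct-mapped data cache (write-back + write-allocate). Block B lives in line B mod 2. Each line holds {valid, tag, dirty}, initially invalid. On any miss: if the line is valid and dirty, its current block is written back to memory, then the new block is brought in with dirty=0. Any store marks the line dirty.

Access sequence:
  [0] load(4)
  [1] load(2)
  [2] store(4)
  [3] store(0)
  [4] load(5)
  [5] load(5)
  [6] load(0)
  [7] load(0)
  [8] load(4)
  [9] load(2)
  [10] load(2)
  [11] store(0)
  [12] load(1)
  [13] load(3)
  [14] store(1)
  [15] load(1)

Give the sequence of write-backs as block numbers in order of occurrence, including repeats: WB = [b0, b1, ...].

WB = [4, 0]

  0 | R B4 → L0 miss [-]
  1 | R B2 → L0 miss [-]
  2 | W B4 → L0 miss [D]
  3 | W B0 → L0 miss wb→B4 [D]
  4 | R B5 → L1 miss [-]
  5 | R B5 → L1 hit [-]
  6 | R B0 → L0 hit [D]
  7 | R B0 → L0 hit [D]
  8 | R B4 → L0 miss wb→B0 [-]
  9 | R B2 → L0 miss [-]
  10 | R B2 → L0 hit [-]
  11 | W B0 → L0 miss [D]
  12 | R B1 → L1 miss [-]
  13 | R B3 → L1 miss [-]
  14 | W B1 → L1 miss [D]
  15 | R B1 → L1 hit [D]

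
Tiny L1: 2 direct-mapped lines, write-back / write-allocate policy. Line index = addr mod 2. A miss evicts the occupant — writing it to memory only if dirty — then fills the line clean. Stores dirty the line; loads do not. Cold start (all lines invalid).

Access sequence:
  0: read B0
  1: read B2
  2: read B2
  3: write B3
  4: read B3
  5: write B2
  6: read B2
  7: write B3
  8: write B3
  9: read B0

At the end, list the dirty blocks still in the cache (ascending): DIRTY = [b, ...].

  0 | R B0 → L0 miss [-]
  1 | R B2 → L0 miss [-]
  2 | R B2 → L0 hit [-]
  3 | W B3 → L1 miss [D]
  4 | R B3 → L1 hit [D]
  5 | W B2 → L0 hit [D]
  6 | R B2 → L0 hit [D]
  7 | W B3 → L1 hit [D]
  8 | W B3 → L1 hit [D]
  9 | R B0 → L0 miss wb→B2 [-]

DIRTY = [3]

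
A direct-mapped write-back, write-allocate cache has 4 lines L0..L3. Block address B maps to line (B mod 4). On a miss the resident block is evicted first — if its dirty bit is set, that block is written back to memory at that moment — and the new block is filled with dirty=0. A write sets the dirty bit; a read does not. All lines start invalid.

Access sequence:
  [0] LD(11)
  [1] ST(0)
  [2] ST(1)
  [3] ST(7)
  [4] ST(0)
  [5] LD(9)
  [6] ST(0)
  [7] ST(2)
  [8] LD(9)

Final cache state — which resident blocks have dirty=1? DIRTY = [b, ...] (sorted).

0: R B11 -> L3 miss  d=-]
1: W B0 -> L0 miss  d=D]
2: W B1 -> L1 miss  d=D]
3: W B7 -> L3 miss  d=D]
4: W B0 -> L0 hit  d=D]
5: R B9 -> L1 miss wb->B1  d=-]
6: W B0 -> L0 hit  d=D]
7: W B2 -> L2 miss  d=D]
8: R B9 -> L1 hit  d=-]

DIRTY = [0, 2, 7]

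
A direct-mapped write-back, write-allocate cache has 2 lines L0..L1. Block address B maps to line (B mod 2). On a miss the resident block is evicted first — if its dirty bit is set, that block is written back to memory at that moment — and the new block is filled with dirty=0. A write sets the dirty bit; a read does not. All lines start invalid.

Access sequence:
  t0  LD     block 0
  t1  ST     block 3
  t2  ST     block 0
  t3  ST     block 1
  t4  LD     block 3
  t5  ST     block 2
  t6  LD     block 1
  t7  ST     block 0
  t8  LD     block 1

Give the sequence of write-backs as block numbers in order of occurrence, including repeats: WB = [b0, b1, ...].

  0 | R B0 → L0 miss [-]
  1 | W B3 → L1 miss [D]
  2 | W B0 → L0 hit [D]
  3 | W B1 → L1 miss wb→B3 [D]
  4 | R B3 → L1 miss wb→B1 [-]
  5 | W B2 → L0 miss wb→B0 [D]
  6 | R B1 → L1 miss [-]
  7 | W B0 → L0 miss wb→B2 [D]
  8 | R B1 → L1 hit [-]

WB = [3, 1, 0, 2]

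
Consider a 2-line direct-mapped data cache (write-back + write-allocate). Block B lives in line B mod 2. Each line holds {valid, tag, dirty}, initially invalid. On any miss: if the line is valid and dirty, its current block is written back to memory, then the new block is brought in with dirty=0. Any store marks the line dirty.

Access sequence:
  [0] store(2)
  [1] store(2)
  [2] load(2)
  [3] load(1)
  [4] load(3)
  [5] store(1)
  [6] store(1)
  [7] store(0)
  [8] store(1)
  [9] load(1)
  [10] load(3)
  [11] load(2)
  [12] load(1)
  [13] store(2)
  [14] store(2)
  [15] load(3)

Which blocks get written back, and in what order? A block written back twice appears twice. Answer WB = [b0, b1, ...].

0: W B2 -> L0 miss  d=D]
1: W B2 -> L0 hit  d=D]
2: R B2 -> L0 hit  d=D]
3: R B1 -> L1 miss  d=-]
4: R B3 -> L1 miss  d=-]
5: W B1 -> L1 miss  d=D]
6: W B1 -> L1 hit  d=D]
7: W B0 -> L0 miss wb->B2  d=D]
8: W B1 -> L1 hit  d=D]
9: R B1 -> L1 hit  d=D]
10: R B3 -> L1 miss wb->B1  d=-]
11: R B2 -> L0 miss wb->B0  d=-]
12: R B1 -> L1 miss  d=-]
13: W B2 -> L0 hit  d=D]
14: W B2 -> L0 hit  d=D]
15: R B3 -> L1 miss  d=-]

WB = [2, 1, 0]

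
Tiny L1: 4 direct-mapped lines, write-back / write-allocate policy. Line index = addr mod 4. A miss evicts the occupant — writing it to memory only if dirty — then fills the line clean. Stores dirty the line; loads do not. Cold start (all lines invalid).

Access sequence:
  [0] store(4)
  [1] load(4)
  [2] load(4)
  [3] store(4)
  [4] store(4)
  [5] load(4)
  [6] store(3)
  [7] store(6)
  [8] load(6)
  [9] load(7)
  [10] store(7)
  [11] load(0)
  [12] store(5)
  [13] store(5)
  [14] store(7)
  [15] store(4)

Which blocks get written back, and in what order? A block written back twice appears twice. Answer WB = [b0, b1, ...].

WB = [3, 4]

0: W B4 -> L0 miss  d=D]
1: R B4 -> L0 hit  d=D]
2: R B4 -> L0 hit  d=D]
3: W B4 -> L0 hit  d=D]
4: W B4 -> L0 hit  d=D]
5: R B4 -> L0 hit  d=D]
6: W B3 -> L3 miss  d=D]
7: W B6 -> L2 miss  d=D]
8: R B6 -> L2 hit  d=D]
9: R B7 -> L3 miss wb->B3  d=-]
10: W B7 -> L3 hit  d=D]
11: R B0 -> L0 miss wb->B4  d=-]
12: W B5 -> L1 miss  d=D]
13: W B5 -> L1 hit  d=D]
14: W B7 -> L3 hit  d=D]
15: W B4 -> L0 miss  d=D]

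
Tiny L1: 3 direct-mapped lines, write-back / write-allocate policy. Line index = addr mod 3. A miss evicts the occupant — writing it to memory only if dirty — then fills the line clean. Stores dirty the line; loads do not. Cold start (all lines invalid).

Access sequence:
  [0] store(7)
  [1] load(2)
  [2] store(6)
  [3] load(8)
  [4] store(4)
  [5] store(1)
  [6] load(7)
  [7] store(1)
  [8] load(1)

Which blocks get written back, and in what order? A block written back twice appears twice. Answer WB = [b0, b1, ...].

WB = [7, 4, 1]

0: W B7 → L1 miss [D]
1: R B2 → L2 miss [-]
2: W B6 → L0 miss [D]
3: R B8 → L2 miss [-]
4: W B4 → L1 miss wb→B7 [D]
5: W B1 → L1 miss wb→B4 [D]
6: R B7 → L1 miss wb→B1 [-]
7: W B1 → L1 miss [D]
8: R B1 → L1 hit [D]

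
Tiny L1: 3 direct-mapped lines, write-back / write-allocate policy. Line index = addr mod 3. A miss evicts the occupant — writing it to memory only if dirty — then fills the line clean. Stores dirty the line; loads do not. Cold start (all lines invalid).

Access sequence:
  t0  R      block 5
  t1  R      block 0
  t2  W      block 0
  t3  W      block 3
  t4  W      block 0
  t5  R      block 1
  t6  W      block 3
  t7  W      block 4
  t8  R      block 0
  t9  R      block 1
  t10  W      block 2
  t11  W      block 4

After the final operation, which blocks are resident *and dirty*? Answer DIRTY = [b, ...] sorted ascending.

DIRTY = [2, 4]

  0 | R B5 → L2 miss [-]
  1 | R B0 → L0 miss [-]
  2 | W B0 → L0 hit [D]
  3 | W B3 → L0 miss wb→B0 [D]
  4 | W B0 → L0 miss wb→B3 [D]
  5 | R B1 → L1 miss [-]
  6 | W B3 → L0 miss wb→B0 [D]
  7 | W B4 → L1 miss [D]
  8 | R B0 → L0 miss wb→B3 [-]
  9 | R B1 → L1 miss wb→B4 [-]
  10 | W B2 → L2 miss [D]
  11 | W B4 → L1 miss [D]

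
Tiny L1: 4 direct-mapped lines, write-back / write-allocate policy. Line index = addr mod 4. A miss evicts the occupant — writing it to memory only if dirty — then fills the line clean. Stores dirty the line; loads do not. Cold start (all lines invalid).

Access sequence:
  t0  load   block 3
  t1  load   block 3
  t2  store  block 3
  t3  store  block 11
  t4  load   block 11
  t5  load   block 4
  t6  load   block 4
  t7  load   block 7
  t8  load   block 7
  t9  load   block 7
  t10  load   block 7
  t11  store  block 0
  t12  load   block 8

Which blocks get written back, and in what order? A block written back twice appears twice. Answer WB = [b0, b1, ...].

WB = [3, 11, 0]

  0 | R B3 → L3 miss [-]
  1 | R B3 → L3 hit [-]
  2 | W B3 → L3 hit [D]
  3 | W B11 → L3 miss wb→B3 [D]
  4 | R B11 → L3 hit [D]
  5 | R B4 → L0 miss [-]
  6 | R B4 → L0 hit [-]
  7 | R B7 → L3 miss wb→B11 [-]
  8 | R B7 → L3 hit [-]
  9 | R B7 → L3 hit [-]
  10 | R B7 → L3 hit [-]
  11 | W B0 → L0 miss [D]
  12 | R B8 → L0 miss wb→B0 [-]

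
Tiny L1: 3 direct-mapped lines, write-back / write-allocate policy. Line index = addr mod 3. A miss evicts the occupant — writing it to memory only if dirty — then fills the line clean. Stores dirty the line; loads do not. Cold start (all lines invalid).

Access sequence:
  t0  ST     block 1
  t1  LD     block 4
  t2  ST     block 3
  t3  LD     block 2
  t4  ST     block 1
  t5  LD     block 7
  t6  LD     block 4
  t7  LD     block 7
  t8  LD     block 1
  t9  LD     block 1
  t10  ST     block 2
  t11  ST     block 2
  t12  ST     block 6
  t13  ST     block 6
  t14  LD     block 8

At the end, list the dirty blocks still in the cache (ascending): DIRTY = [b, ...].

0: W B1 → L1 miss [D]
1: R B4 → L1 miss wb→B1 [-]
2: W B3 → L0 miss [D]
3: R B2 → L2 miss [-]
4: W B1 → L1 miss [D]
5: R B7 → L1 miss wb→B1 [-]
6: R B4 → L1 miss [-]
7: R B7 → L1 miss [-]
8: R B1 → L1 miss [-]
9: R B1 → L1 hit [-]
10: W B2 → L2 hit [D]
11: W B2 → L2 hit [D]
12: W B6 → L0 miss wb→B3 [D]
13: W B6 → L0 hit [D]
14: R B8 → L2 miss wb→B2 [-]

DIRTY = [6]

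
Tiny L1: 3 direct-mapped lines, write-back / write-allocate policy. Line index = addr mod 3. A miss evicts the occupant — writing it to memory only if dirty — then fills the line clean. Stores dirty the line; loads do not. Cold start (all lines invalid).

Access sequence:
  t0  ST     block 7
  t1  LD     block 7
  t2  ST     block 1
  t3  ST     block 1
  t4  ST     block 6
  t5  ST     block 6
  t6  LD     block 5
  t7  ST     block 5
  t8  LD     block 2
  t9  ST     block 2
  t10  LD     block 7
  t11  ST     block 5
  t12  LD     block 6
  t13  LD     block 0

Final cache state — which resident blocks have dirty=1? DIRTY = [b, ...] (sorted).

  0 | W B7 → L1 miss [D]
  1 | R B7 → L1 hit [D]
  2 | W B1 → L1 miss wb→B7 [D]
  3 | W B1 → L1 hit [D]
  4 | W B6 → L0 miss [D]
  5 | W B6 → L0 hit [D]
  6 | R B5 → L2 miss [-]
  7 | W B5 → L2 hit [D]
  8 | R B2 → L2 miss wb→B5 [-]
  9 | W B2 → L2 hit [D]
  10 | R B7 → L1 miss wb→B1 [-]
  11 | W B5 → L2 miss wb→B2 [D]
  12 | R B6 → L0 hit [D]
  13 | R B0 → L0 miss wb→B6 [-]

DIRTY = [5]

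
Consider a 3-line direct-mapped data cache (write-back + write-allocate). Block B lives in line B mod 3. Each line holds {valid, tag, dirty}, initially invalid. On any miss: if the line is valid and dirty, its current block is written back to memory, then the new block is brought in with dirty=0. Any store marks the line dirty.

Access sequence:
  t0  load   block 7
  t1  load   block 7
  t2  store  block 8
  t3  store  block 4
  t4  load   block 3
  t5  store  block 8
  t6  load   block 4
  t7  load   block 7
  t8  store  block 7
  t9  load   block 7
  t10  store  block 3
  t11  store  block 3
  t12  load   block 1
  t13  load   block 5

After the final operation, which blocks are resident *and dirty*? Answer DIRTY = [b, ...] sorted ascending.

0: R B7 → L1 miss [-]
1: R B7 → L1 hit [-]
2: W B8 → L2 miss [D]
3: W B4 → L1 miss [D]
4: R B3 → L0 miss [-]
5: W B8 → L2 hit [D]
6: R B4 → L1 hit [D]
7: R B7 → L1 miss wb→B4 [-]
8: W B7 → L1 hit [D]
9: R B7 → L1 hit [D]
10: W B3 → L0 hit [D]
11: W B3 → L0 hit [D]
12: R B1 → L1 miss wb→B7 [-]
13: R B5 → L2 miss wb→B8 [-]

DIRTY = [3]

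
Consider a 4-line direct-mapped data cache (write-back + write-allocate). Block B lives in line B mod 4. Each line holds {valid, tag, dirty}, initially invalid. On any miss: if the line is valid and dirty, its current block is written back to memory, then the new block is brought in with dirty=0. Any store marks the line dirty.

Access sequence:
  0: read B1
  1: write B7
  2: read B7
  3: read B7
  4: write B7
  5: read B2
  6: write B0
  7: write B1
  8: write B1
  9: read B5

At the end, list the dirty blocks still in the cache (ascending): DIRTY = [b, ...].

DIRTY = [0, 7]

0: R B1 → L1 miss [-]
1: W B7 → L3 miss [D]
2: R B7 → L3 hit [D]
3: R B7 → L3 hit [D]
4: W B7 → L3 hit [D]
5: R B2 → L2 miss [-]
6: W B0 → L0 miss [D]
7: W B1 → L1 hit [D]
8: W B1 → L1 hit [D]
9: R B5 → L1 miss wb→B1 [-]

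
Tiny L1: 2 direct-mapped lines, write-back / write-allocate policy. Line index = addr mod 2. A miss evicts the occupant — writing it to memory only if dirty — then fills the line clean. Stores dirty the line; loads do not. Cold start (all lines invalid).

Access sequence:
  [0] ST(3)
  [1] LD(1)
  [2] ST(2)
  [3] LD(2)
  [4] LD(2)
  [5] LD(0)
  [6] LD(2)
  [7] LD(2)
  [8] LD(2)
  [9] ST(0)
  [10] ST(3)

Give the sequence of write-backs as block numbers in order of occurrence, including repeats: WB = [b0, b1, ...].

0: W B3 → L1 miss [D]
1: R B1 → L1 miss wb→B3 [-]
2: W B2 → L0 miss [D]
3: R B2 → L0 hit [D]
4: R B2 → L0 hit [D]
5: R B0 → L0 miss wb→B2 [-]
6: R B2 → L0 miss [-]
7: R B2 → L0 hit [-]
8: R B2 → L0 hit [-]
9: W B0 → L0 miss [D]
10: W B3 → L1 miss [D]

WB = [3, 2]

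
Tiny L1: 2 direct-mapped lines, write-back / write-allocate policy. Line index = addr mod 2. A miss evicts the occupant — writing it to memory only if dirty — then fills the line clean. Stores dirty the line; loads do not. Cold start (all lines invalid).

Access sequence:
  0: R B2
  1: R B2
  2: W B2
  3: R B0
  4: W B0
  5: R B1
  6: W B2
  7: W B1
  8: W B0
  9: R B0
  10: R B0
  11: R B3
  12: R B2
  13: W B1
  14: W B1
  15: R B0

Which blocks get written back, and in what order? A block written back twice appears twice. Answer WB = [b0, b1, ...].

WB = [2, 0, 2, 1, 0]

  0 | R B2 → L0 miss [-]
  1 | R B2 → L0 hit [-]
  2 | W B2 → L0 hit [D]
  3 | R B0 → L0 miss wb→B2 [-]
  4 | W B0 → L0 hit [D]
  5 | R B1 → L1 miss [-]
  6 | W B2 → L0 miss wb→B0 [D]
  7 | W B1 → L1 hit [D]
  8 | W B0 → L0 miss wb→B2 [D]
  9 | R B0 → L0 hit [D]
  10 | R B0 → L0 hit [D]
  11 | R B3 → L1 miss wb→B1 [-]
  12 | R B2 → L0 miss wb→B0 [-]
  13 | W B1 → L1 miss [D]
  14 | W B1 → L1 hit [D]
  15 | R B0 → L0 miss [-]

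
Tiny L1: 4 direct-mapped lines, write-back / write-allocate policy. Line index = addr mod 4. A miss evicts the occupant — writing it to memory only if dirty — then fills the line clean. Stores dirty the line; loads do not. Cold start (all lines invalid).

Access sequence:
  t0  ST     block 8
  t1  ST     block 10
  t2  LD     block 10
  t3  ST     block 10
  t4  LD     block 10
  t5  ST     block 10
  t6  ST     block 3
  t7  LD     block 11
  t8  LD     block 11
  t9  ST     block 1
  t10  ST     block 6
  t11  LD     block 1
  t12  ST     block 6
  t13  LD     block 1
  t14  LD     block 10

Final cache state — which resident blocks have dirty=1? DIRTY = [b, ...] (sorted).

DIRTY = [1, 8]

  0 | W B8 → L0 miss [D]
  1 | W B10 → L2 miss [D]
  2 | R B10 → L2 hit [D]
  3 | W B10 → L2 hit [D]
  4 | R B10 → L2 hit [D]
  5 | W B10 → L2 hit [D]
  6 | W B3 → L3 miss [D]
  7 | R B11 → L3 miss wb→B3 [-]
  8 | R B11 → L3 hit [-]
  9 | W B1 → L1 miss [D]
  10 | W B6 → L2 miss wb→B10 [D]
  11 | R B1 → L1 hit [D]
  12 | W B6 → L2 hit [D]
  13 | R B1 → L1 hit [D]
  14 | R B10 → L2 miss wb→B6 [-]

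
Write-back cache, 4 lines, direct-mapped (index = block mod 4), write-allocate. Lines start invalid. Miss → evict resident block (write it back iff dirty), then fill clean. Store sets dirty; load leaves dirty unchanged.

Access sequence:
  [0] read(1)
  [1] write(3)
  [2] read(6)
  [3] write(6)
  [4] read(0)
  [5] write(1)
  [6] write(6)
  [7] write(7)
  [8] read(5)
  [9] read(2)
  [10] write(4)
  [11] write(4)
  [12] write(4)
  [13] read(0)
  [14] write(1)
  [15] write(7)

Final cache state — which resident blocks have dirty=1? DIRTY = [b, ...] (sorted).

0: R B1 -> L1 miss  d=-]
1: W B3 -> L3 miss  d=D]
2: R B6 -> L2 miss  d=-]
3: W B6 -> L2 hit  d=D]
4: R B0 -> L0 miss  d=-]
5: W B1 -> L1 hit  d=D]
6: W B6 -> L2 hit  d=D]
7: W B7 -> L3 miss wb->B3  d=D]
8: R B5 -> L1 miss wb->B1  d=-]
9: R B2 -> L2 miss wb->B6  d=-]
10: W B4 -> L0 miss  d=D]
11: W B4 -> L0 hit  d=D]
12: W B4 -> L0 hit  d=D]
13: R B0 -> L0 miss wb->B4  d=-]
14: W B1 -> L1 miss  d=D]
15: W B7 -> L3 hit  d=D]

DIRTY = [1, 7]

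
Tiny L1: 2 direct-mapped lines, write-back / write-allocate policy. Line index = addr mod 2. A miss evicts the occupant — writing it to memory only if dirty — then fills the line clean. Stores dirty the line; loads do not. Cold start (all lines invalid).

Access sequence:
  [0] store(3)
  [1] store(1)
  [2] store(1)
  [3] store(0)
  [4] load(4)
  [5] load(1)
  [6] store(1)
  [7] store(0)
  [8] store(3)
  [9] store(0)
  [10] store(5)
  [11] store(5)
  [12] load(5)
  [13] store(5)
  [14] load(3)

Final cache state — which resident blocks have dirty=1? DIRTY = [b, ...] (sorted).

DIRTY = [0]

0: W B3 → L1 miss [D]
1: W B1 → L1 miss wb→B3 [D]
2: W B1 → L1 hit [D]
3: W B0 → L0 miss [D]
4: R B4 → L0 miss wb→B0 [-]
5: R B1 → L1 hit [D]
6: W B1 → L1 hit [D]
7: W B0 → L0 miss [D]
8: W B3 → L1 miss wb→B1 [D]
9: W B0 → L0 hit [D]
10: W B5 → L1 miss wb→B3 [D]
11: W B5 → L1 hit [D]
12: R B5 → L1 hit [D]
13: W B5 → L1 hit [D]
14: R B3 → L1 miss wb→B5 [-]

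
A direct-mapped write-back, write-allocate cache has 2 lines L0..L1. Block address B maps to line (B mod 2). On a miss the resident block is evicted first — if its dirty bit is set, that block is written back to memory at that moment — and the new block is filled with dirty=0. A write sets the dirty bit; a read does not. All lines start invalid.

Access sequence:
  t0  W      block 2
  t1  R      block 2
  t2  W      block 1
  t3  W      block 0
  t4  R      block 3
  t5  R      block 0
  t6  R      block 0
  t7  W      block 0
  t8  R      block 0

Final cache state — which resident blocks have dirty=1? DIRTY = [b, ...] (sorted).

0: W B2 → L0 miss [D]
1: R B2 → L0 hit [D]
2: W B1 → L1 miss [D]
3: W B0 → L0 miss wb→B2 [D]
4: R B3 → L1 miss wb→B1 [-]
5: R B0 → L0 hit [D]
6: R B0 → L0 hit [D]
7: W B0 → L0 hit [D]
8: R B0 → L0 hit [D]

DIRTY = [0]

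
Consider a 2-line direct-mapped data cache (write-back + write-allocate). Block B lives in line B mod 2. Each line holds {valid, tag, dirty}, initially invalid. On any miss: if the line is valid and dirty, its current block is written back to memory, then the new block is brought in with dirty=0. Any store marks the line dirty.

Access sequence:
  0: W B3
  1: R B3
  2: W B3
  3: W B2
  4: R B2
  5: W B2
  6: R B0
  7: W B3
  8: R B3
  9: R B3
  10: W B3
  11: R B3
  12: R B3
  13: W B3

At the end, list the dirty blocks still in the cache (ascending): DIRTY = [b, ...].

DIRTY = [3]

0: W B3 → L1 miss [D]
1: R B3 → L1 hit [D]
2: W B3 → L1 hit [D]
3: W B2 → L0 miss [D]
4: R B2 → L0 hit [D]
5: W B2 → L0 hit [D]
6: R B0 → L0 miss wb→B2 [-]
7: W B3 → L1 hit [D]
8: R B3 → L1 hit [D]
9: R B3 → L1 hit [D]
10: W B3 → L1 hit [D]
11: R B3 → L1 hit [D]
12: R B3 → L1 hit [D]
13: W B3 → L1 hit [D]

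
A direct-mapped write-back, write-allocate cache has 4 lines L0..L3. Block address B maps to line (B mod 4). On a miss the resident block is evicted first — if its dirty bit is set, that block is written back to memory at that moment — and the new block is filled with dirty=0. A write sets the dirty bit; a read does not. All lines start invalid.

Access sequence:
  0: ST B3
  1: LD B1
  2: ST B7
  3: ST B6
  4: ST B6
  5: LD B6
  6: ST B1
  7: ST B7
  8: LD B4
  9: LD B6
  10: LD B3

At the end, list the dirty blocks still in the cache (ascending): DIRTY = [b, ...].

DIRTY = [1, 6]

0: W B3 -> L3 miss  d=D]
1: R B1 -> L1 miss  d=-]
2: W B7 -> L3 miss wb->B3  d=D]
3: W B6 -> L2 miss  d=D]
4: W B6 -> L2 hit  d=D]
5: R B6 -> L2 hit  d=D]
6: W B1 -> L1 hit  d=D]
7: W B7 -> L3 hit  d=D]
8: R B4 -> L0 miss  d=-]
9: R B6 -> L2 hit  d=D]
10: R B3 -> L3 miss wb->B7  d=-]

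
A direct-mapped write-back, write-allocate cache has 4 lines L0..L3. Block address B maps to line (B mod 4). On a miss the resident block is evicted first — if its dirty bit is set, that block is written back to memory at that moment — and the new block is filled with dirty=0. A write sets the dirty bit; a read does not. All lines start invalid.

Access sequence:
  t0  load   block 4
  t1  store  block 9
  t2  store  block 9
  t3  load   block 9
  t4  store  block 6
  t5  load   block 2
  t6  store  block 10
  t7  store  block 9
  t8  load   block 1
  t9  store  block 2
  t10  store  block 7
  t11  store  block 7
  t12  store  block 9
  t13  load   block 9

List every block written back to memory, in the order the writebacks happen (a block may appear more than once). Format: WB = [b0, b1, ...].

WB = [6, 9, 10]

  0 | R B4 → L0 miss [-]
  1 | W B9 → L1 miss [D]
  2 | W B9 → L1 hit [D]
  3 | R B9 → L1 hit [D]
  4 | W B6 → L2 miss [D]
  5 | R B2 → L2 miss wb→B6 [-]
  6 | W B10 → L2 miss [D]
  7 | W B9 → L1 hit [D]
  8 | R B1 → L1 miss wb→B9 [-]
  9 | W B2 → L2 miss wb→B10 [D]
  10 | W B7 → L3 miss [D]
  11 | W B7 → L3 hit [D]
  12 | W B9 → L1 miss [D]
  13 | R B9 → L1 hit [D]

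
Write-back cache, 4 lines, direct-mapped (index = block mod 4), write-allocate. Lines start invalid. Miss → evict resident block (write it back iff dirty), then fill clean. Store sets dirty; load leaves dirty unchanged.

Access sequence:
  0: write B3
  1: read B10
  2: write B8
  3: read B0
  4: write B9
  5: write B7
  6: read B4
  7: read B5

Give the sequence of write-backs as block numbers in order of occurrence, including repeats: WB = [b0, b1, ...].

WB = [8, 3, 9]

  0 | W B3 → L3 miss [D]
  1 | R B10 → L2 miss [-]
  2 | W B8 → L0 miss [D]
  3 | R B0 → L0 miss wb→B8 [-]
  4 | W B9 → L1 miss [D]
  5 | W B7 → L3 miss wb→B3 [D]
  6 | R B4 → L0 miss [-]
  7 | R B5 → L1 miss wb→B9 [-]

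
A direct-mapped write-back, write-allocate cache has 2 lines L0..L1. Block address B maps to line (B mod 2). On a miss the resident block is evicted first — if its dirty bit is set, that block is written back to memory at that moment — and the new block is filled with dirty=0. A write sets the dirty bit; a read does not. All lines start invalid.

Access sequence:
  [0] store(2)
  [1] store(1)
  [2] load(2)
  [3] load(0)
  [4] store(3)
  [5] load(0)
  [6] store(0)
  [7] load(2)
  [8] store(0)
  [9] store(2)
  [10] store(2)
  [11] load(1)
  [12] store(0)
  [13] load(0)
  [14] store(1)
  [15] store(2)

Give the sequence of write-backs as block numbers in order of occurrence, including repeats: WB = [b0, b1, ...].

WB = [2, 1, 0, 0, 3, 2, 0]

  0 | W B2 → L0 miss [D]
  1 | W B1 → L1 miss [D]
  2 | R B2 → L0 hit [D]
  3 | R B0 → L0 miss wb→B2 [-]
  4 | W B3 → L1 miss wb→B1 [D]
  5 | R B0 → L0 hit [-]
  6 | W B0 → L0 hit [D]
  7 | R B2 → L0 miss wb→B0 [-]
  8 | W B0 → L0 miss [D]
  9 | W B2 → L0 miss wb→B0 [D]
  10 | W B2 → L0 hit [D]
  11 | R B1 → L1 miss wb→B3 [-]
  12 | W B0 → L0 miss wb→B2 [D]
  13 | R B0 → L0 hit [D]
  14 | W B1 → L1 hit [D]
  15 | W B2 → L0 miss wb→B0 [D]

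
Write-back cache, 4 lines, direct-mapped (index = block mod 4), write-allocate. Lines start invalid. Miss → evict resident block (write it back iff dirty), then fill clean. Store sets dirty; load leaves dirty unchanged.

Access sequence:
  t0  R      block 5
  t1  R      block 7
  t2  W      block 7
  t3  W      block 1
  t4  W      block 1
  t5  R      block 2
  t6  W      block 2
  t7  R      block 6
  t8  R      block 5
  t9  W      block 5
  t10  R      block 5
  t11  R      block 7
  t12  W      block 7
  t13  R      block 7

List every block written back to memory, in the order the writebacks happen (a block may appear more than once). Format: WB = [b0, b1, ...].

0: R B5 -> L1 miss  d=-]
1: R B7 -> L3 miss  d=-]
2: W B7 -> L3 hit  d=D]
3: W B1 -> L1 miss  d=D]
4: W B1 -> L1 hit  d=D]
5: R B2 -> L2 miss  d=-]
6: W B2 -> L2 hit  d=D]
7: R B6 -> L2 miss wb->B2  d=-]
8: R B5 -> L1 miss wb->B1  d=-]
9: W B5 -> L1 hit  d=D]
10: R B5 -> L1 hit  d=D]
11: R B7 -> L3 hit  d=D]
12: W B7 -> L3 hit  d=D]
13: R B7 -> L3 hit  d=D]

WB = [2, 1]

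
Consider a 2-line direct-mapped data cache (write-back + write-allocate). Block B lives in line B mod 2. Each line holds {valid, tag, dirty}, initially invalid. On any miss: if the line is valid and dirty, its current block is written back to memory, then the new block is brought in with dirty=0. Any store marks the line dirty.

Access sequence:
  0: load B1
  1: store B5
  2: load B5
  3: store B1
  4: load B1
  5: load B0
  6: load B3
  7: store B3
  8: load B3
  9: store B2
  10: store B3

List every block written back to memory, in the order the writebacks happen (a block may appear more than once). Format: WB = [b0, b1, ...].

0: R B1 → L1 miss [-]
1: W B5 → L1 miss [D]
2: R B5 → L1 hit [D]
3: W B1 → L1 miss wb→B5 [D]
4: R B1 → L1 hit [D]
5: R B0 → L0 miss [-]
6: R B3 → L1 miss wb→B1 [-]
7: W B3 → L1 hit [D]
8: R B3 → L1 hit [D]
9: W B2 → L0 miss [D]
10: W B3 → L1 hit [D]

WB = [5, 1]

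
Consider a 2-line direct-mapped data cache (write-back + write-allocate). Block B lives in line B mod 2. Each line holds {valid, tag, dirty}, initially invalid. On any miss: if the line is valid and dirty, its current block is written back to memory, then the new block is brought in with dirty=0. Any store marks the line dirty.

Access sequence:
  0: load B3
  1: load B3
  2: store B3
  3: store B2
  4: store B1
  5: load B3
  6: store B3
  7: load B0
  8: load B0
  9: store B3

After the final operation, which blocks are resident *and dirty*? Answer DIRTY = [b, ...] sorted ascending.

0: R B3 → L1 miss [-]
1: R B3 → L1 hit [-]
2: W B3 → L1 hit [D]
3: W B2 → L0 miss [D]
4: W B1 → L1 miss wb→B3 [D]
5: R B3 → L1 miss wb→B1 [-]
6: W B3 → L1 hit [D]
7: R B0 → L0 miss wb→B2 [-]
8: R B0 → L0 hit [-]
9: W B3 → L1 hit [D]

DIRTY = [3]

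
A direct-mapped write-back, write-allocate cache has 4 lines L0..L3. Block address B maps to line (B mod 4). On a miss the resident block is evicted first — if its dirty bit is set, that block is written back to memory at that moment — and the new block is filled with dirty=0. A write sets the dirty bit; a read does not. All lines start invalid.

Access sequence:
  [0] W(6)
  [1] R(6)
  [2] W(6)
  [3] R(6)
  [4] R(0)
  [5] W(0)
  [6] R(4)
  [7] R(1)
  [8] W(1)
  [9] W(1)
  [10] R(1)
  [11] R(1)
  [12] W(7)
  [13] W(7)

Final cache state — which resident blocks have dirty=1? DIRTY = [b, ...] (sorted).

DIRTY = [1, 6, 7]

  0 | W B6 → L2 miss [D]
  1 | R B6 → L2 hit [D]
  2 | W B6 → L2 hit [D]
  3 | R B6 → L2 hit [D]
  4 | R B0 → L0 miss [-]
  5 | W B0 → L0 hit [D]
  6 | R B4 → L0 miss wb→B0 [-]
  7 | R B1 → L1 miss [-]
  8 | W B1 → L1 hit [D]
  9 | W B1 → L1 hit [D]
  10 | R B1 → L1 hit [D]
  11 | R B1 → L1 hit [D]
  12 | W B7 → L3 miss [D]
  13 | W B7 → L3 hit [D]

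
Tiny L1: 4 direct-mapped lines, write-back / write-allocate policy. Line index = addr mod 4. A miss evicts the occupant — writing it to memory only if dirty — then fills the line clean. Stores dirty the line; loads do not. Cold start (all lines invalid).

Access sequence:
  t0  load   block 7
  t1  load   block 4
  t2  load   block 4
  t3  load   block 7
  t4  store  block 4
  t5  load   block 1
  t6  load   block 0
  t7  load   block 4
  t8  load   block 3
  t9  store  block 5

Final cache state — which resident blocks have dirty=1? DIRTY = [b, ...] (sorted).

DIRTY = [5]

0: R B7 -> L3 miss  d=-]
1: R B4 -> L0 miss  d=-]
2: R B4 -> L0 hit  d=-]
3: R B7 -> L3 hit  d=-]
4: W B4 -> L0 hit  d=D]
5: R B1 -> L1 miss  d=-]
6: R B0 -> L0 miss wb->B4  d=-]
7: R B4 -> L0 miss  d=-]
8: R B3 -> L3 miss  d=-]
9: W B5 -> L1 miss  d=D]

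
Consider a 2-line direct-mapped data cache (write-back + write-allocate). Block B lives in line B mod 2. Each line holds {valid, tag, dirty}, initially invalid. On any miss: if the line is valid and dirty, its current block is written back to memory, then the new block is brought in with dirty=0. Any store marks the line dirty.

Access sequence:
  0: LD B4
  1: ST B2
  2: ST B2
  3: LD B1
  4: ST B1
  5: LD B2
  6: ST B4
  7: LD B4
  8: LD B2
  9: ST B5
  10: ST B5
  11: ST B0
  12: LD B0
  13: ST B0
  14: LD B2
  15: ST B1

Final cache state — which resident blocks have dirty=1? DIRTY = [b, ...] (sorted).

  0 | R B4 → L0 miss [-]
  1 | W B2 → L0 miss [D]
  2 | W B2 → L0 hit [D]
  3 | R B1 → L1 miss [-]
  4 | W B1 → L1 hit [D]
  5 | R B2 → L0 hit [D]
  6 | W B4 → L0 miss wb→B2 [D]
  7 | R B4 → L0 hit [D]
  8 | R B2 → L0 miss wb→B4 [-]
  9 | W B5 → L1 miss wb→B1 [D]
  10 | W B5 → L1 hit [D]
  11 | W B0 → L0 miss [D]
  12 | R B0 → L0 hit [D]
  13 | W B0 → L0 hit [D]
  14 | R B2 → L0 miss wb→B0 [-]
  15 | W B1 → L1 miss wb→B5 [D]

DIRTY = [1]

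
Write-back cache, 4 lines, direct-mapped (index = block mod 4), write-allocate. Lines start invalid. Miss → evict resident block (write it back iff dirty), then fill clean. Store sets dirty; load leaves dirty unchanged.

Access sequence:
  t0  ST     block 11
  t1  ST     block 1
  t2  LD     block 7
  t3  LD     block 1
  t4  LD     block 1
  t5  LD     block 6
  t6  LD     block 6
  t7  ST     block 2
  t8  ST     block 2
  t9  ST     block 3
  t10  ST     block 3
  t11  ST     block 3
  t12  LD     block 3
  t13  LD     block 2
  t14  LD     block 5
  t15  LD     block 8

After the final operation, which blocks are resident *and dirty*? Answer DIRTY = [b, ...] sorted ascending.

  0 | W B11 → L3 miss [D]
  1 | W B1 → L1 miss [D]
  2 | R B7 → L3 miss wb→B11 [-]
  3 | R B1 → L1 hit [D]
  4 | R B1 → L1 hit [D]
  5 | R B6 → L2 miss [-]
  6 | R B6 → L2 hit [-]
  7 | W B2 → L2 miss [D]
  8 | W B2 → L2 hit [D]
  9 | W B3 → L3 miss [D]
  10 | W B3 → L3 hit [D]
  11 | W B3 → L3 hit [D]
  12 | R B3 → L3 hit [D]
  13 | R B2 → L2 hit [D]
  14 | R B5 → L1 miss wb→B1 [-]
  15 | R B8 → L0 miss [-]

DIRTY = [2, 3]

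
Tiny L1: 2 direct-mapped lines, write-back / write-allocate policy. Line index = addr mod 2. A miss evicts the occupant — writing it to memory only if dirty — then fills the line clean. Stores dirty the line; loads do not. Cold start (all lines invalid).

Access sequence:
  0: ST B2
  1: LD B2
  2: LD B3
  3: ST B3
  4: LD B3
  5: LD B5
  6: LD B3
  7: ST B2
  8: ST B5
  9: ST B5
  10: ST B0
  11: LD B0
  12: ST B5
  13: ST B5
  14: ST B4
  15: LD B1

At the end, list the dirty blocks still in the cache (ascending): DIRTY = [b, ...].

DIRTY = [4]

0: W B2 -> L0 miss  d=D]
1: R B2 -> L0 hit  d=D]
2: R B3 -> L1 miss  d=-]
3: W B3 -> L1 hit  d=D]
4: R B3 -> L1 hit  d=D]
5: R B5 -> L1 miss wb->B3  d=-]
6: R B3 -> L1 miss  d=-]
7: W B2 -> L0 hit  d=D]
8: W B5 -> L1 miss  d=D]
9: W B5 -> L1 hit  d=D]
10: W B0 -> L0 miss wb->B2  d=D]
11: R B0 -> L0 hit  d=D]
12: W B5 -> L1 hit  d=D]
13: W B5 -> L1 hit  d=D]
14: W B4 -> L0 miss wb->B0  d=D]
15: R B1 -> L1 miss wb->B5  d=-]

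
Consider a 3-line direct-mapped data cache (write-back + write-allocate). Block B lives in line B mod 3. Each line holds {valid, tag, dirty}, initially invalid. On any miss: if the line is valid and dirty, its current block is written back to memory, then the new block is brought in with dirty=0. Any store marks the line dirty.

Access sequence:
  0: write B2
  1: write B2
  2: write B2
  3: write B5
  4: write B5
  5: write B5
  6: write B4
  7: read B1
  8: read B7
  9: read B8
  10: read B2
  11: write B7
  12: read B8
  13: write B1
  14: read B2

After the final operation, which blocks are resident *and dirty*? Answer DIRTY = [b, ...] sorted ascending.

DIRTY = [1]

0: W B2 → L2 miss [D]
1: W B2 → L2 hit [D]
2: W B2 → L2 hit [D]
3: W B5 → L2 miss wb→B2 [D]
4: W B5 → L2 hit [D]
5: W B5 → L2 hit [D]
6: W B4 → L1 miss [D]
7: R B1 → L1 miss wb→B4 [-]
8: R B7 → L1 miss [-]
9: R B8 → L2 miss wb→B5 [-]
10: R B2 → L2 miss [-]
11: W B7 → L1 hit [D]
12: R B8 → L2 miss [-]
13: W B1 → L1 miss wb→B7 [D]
14: R B2 → L2 miss [-]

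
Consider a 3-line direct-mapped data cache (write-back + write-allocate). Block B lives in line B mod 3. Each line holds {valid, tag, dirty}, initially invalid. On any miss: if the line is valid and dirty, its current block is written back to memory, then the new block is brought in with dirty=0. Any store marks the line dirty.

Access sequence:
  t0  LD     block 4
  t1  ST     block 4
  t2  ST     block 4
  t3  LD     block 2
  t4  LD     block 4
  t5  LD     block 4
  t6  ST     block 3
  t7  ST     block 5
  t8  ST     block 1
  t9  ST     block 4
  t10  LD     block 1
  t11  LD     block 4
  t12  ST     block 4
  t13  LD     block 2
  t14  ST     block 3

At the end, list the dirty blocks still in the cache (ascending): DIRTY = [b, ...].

0: R B4 -> L1 miss  d=-]
1: W B4 -> L1 hit  d=D]
2: W B4 -> L1 hit  d=D]
3: R B2 -> L2 miss  d=-]
4: R B4 -> L1 hit  d=D]
5: R B4 -> L1 hit  d=D]
6: W B3 -> L0 miss  d=D]
7: W B5 -> L2 miss  d=D]
8: W B1 -> L1 miss wb->B4  d=D]
9: W B4 -> L1 miss wb->B1  d=D]
10: R B1 -> L1 miss wb->B4  d=-]
11: R B4 -> L1 miss  d=-]
12: W B4 -> L1 hit  d=D]
13: R B2 -> L2 miss wb->B5  d=-]
14: W B3 -> L0 hit  d=D]

DIRTY = [3, 4]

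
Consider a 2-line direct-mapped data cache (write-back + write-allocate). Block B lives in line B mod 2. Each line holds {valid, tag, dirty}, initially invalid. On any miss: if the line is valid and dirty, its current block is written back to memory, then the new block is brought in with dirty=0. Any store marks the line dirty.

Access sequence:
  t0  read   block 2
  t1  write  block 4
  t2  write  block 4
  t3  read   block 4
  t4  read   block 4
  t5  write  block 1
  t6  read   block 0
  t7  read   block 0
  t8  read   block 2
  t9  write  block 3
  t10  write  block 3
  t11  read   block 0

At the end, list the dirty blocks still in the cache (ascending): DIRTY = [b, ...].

  0 | R B2 → L0 miss [-]
  1 | W B4 → L0 miss [D]
  2 | W B4 → L0 hit [D]
  3 | R B4 → L0 hit [D]
  4 | R B4 → L0 hit [D]
  5 | W B1 → L1 miss [D]
  6 | R B0 → L0 miss wb→B4 [-]
  7 | R B0 → L0 hit [-]
  8 | R B2 → L0 miss [-]
  9 | W B3 → L1 miss wb→B1 [D]
  10 | W B3 → L1 hit [D]
  11 | R B0 → L0 miss [-]

DIRTY = [3]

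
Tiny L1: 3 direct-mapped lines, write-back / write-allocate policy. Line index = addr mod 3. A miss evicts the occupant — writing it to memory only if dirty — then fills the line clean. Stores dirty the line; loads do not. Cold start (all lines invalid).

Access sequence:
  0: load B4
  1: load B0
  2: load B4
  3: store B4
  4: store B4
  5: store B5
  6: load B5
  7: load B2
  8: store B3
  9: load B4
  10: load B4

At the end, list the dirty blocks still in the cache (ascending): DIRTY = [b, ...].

DIRTY = [3, 4]

0: R B4 → L1 miss [-]
1: R B0 → L0 miss [-]
2: R B4 → L1 hit [-]
3: W B4 → L1 hit [D]
4: W B4 → L1 hit [D]
5: W B5 → L2 miss [D]
6: R B5 → L2 hit [D]
7: R B2 → L2 miss wb→B5 [-]
8: W B3 → L0 miss [D]
9: R B4 → L1 hit [D]
10: R B4 → L1 hit [D]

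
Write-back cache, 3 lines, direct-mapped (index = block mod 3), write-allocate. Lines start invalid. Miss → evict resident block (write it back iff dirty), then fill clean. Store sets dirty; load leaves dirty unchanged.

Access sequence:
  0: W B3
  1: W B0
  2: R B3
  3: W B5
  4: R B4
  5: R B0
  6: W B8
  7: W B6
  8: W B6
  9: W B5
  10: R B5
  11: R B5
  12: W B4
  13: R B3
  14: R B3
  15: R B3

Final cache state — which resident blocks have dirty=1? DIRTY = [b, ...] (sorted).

DIRTY = [4, 5]

0: W B3 -> L0 miss  d=D]
1: W B0 -> L0 miss wb->B3  d=D]
2: R B3 -> L0 miss wb->B0  d=-]
3: W B5 -> L2 miss  d=D]
4: R B4 -> L1 miss  d=-]
5: R B0 -> L0 miss  d=-]
6: W B8 -> L2 miss wb->B5  d=D]
7: W B6 -> L0 miss  d=D]
8: W B6 -> L0 hit  d=D]
9: W B5 -> L2 miss wb->B8  d=D]
10: R B5 -> L2 hit  d=D]
11: R B5 -> L2 hit  d=D]
12: W B4 -> L1 hit  d=D]
13: R B3 -> L0 miss wb->B6  d=-]
14: R B3 -> L0 hit  d=-]
15: R B3 -> L0 hit  d=-]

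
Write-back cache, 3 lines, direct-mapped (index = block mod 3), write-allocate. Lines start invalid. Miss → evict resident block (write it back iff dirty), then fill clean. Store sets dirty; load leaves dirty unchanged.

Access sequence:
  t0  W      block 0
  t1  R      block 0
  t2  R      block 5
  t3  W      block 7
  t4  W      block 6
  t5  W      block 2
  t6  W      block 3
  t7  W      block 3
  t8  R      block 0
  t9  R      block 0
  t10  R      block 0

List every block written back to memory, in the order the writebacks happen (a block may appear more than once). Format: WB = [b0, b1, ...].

WB = [0, 6, 3]

0: W B0 -> L0 miss  d=D]
1: R B0 -> L0 hit  d=D]
2: R B5 -> L2 miss  d=-]
3: W B7 -> L1 miss  d=D]
4: W B6 -> L0 miss wb->B0  d=D]
5: W B2 -> L2 miss  d=D]
6: W B3 -> L0 miss wb->B6  d=D]
7: W B3 -> L0 hit  d=D]
8: R B0 -> L0 miss wb->B3  d=-]
9: R B0 -> L0 hit  d=-]
10: R B0 -> L0 hit  d=-]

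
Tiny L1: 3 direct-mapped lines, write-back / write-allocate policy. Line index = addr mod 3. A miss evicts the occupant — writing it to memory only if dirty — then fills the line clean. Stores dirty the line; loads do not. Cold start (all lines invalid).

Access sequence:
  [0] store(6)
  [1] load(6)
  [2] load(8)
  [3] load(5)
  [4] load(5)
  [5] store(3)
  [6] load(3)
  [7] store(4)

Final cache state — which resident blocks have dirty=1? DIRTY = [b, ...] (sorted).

DIRTY = [3, 4]

0: W B6 -> L0 miss  d=D]
1: R B6 -> L0 hit  d=D]
2: R B8 -> L2 miss  d=-]
3: R B5 -> L2 miss  d=-]
4: R B5 -> L2 hit  d=-]
5: W B3 -> L0 miss wb->B6  d=D]
6: R B3 -> L0 hit  d=D]
7: W B4 -> L1 miss  d=D]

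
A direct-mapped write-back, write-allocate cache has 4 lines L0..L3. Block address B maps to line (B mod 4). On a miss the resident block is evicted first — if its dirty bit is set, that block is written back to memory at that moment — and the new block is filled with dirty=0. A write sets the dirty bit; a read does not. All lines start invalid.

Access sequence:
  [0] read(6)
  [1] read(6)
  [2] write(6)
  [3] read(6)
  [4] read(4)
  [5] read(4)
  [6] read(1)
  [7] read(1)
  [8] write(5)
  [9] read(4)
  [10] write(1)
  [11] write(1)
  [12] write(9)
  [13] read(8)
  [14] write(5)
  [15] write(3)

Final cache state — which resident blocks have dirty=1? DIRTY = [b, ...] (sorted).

0: R B6 → L2 miss [-]
1: R B6 → L2 hit [-]
2: W B6 → L2 hit [D]
3: R B6 → L2 hit [D]
4: R B4 → L0 miss [-]
5: R B4 → L0 hit [-]
6: R B1 → L1 miss [-]
7: R B1 → L1 hit [-]
8: W B5 → L1 miss [D]
9: R B4 → L0 hit [-]
10: W B1 → L1 miss wb→B5 [D]
11: W B1 → L1 hit [D]
12: W B9 → L1 miss wb→B1 [D]
13: R B8 → L0 miss [-]
14: W B5 → L1 miss wb→B9 [D]
15: W B3 → L3 miss [D]

DIRTY = [3, 5, 6]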